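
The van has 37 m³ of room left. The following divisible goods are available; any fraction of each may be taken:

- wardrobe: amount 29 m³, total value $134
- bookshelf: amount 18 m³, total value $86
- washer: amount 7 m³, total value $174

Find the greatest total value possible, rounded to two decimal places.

Take in order of value per unit:
- washer (174/7 per unit): all 7 → value 174, running total 174.00
- bookshelf (86/18 per unit): all 18 → value 86, running total 260.00
- wardrobe (134/29 per unit): 12 of 29 → value 12×134/29 = 55.4483, running total 315.45
Total 315.45.

315.45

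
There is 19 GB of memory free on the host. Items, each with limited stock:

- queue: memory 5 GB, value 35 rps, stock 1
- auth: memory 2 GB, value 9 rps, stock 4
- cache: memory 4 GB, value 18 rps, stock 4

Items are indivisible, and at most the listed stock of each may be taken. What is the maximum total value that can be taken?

98 rps

Top feasible selections:
- 1×queue + 1×auth + 3×cache: memory 19, value 98
- 1×queue + 3×auth + 2×cache: memory 19, value 98
- 1×queue + 3×cache: memory 17, value 89
- 1×queue + 2×auth + 2×cache: memory 17, value 89
Best: 98 rps.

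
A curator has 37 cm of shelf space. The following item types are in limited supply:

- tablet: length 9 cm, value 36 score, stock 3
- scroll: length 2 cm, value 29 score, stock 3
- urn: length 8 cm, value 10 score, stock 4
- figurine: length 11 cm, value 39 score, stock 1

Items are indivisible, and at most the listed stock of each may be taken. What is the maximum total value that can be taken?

Top feasible selections:
- 2×tablet + 3×scroll + 1×figurine: length 35, value 198
- 3×tablet + 3×scroll: length 33, value 195
Best: 198 score.

198 score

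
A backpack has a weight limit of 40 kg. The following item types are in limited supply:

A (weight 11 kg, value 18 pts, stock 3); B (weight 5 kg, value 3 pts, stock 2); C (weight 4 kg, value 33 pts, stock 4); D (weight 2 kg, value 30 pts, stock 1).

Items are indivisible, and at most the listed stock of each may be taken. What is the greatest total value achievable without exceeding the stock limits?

198 pts

Top feasible selections:
- 2×A + 4×C + 1×D: weight 40, value 198
- 1×A + 2×B + 4×C + 1×D: weight 39, value 186
- 1×A + 1×B + 4×C + 1×D: weight 34, value 183
- 1×A + 4×C + 1×D: weight 29, value 180
Best: 198 pts.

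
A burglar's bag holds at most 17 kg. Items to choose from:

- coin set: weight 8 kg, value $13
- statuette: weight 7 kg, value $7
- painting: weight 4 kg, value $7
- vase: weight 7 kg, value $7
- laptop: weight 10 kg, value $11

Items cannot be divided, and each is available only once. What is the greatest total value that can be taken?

Check high-value combinations within 17 kg:
- coin set+painting: weight 8+4=12, value 13+7=20
- coin set+statuette: weight 8+7=15, value 13+7=20
- coin set+vase: weight 8+7=15, value 13+7=20
- painting+laptop: weight 4+10=14, value 7+11=18
- statuette+laptop: weight 7+10=17, value 7+11=18
Best: $20.

$20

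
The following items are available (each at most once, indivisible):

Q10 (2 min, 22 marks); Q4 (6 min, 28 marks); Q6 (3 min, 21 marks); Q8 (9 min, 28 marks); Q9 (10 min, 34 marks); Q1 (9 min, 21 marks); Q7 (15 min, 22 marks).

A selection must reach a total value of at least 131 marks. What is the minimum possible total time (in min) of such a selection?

30

Subsets with value ≥ 131, sorted by total time:
- Q10+Q4+Q6+Q8+Q9: time 30, value 133
- Q10+Q4+Q8+Q9+Q1: time 36, value 133
- Q4+Q6+Q8+Q9+Q1: time 37, value 132
- Q10+Q4+Q6+Q8+Q9+Q1: time 39, value 154
Minimum time: 30 min.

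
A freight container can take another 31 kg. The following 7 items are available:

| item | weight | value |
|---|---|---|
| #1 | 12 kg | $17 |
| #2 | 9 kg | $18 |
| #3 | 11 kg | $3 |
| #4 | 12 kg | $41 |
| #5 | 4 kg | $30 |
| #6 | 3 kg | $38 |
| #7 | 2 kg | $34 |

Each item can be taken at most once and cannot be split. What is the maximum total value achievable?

$161

This is a 0/1 knapsack; check combinations near the capacity.
- #2+#4+#5+#6+#7: weight 9+12+4+3+2=30, value 18+41+30+38+34=161
- #4+#5+#6+#7: weight 12+4+3+2=21, value 41+30+38+34=143
- #1+#2+#5+#6+#7: weight 12+9+4+3+2=30, value 17+18+30+38+34=137
- #2+#4+#6+#7: weight 9+12+3+2=26, value 18+41+38+34=131
Best: $161.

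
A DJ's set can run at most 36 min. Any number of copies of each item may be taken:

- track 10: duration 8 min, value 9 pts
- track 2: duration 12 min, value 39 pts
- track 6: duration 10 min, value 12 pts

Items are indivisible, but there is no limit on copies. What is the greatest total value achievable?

Best value-per-unit is track 2 at 39/12, and filling with it alone uses duration 3×12=36. No mix of the others beats 3×39 = 117.

117 pts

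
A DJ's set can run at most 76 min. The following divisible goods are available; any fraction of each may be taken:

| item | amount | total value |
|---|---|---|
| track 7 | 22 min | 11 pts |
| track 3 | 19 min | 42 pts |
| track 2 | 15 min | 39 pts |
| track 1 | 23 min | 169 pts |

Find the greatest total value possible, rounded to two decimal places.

259.50

Take in order of value per unit:
- track 1 (169/23 per unit): all 23 → value 169, running total 169.00
- track 2 (39/15 per unit): all 15 → value 39, running total 208.00
- track 3 (42/19 per unit): all 19 → value 42, running total 250.00
- track 7 (11/22 per unit): 19 of 22 → value 19×11/22 = 9.5000, running total 259.50
Total 259.50.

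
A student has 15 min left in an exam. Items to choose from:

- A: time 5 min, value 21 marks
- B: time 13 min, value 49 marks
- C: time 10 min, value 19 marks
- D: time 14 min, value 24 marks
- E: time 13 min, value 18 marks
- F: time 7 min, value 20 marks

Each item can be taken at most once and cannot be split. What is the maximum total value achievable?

This is a 0/1 knapsack; check combinations near the capacity.
- B: time 13, value 49
- A+F: time 5+7=12, value 21+20=41
- A+C: time 5+10=15, value 21+19=40
- D: time 14, value 24
Best: 49 marks.

49 marks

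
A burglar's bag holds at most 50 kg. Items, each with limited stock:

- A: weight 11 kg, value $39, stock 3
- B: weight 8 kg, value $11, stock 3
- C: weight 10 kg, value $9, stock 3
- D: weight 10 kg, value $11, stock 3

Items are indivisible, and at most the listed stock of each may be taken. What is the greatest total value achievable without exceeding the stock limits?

$139

Top feasible selections:
- 3×A + 2×B: weight 49, value 139
- 3×A + 1×B: weight 41, value 128
Best: $139.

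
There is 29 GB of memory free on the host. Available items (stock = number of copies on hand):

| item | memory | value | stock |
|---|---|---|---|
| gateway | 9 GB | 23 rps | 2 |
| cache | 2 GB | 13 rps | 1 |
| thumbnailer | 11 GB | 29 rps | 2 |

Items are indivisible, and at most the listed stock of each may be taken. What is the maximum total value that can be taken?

75 rps

Best selections within memory 29 and stock limits:
- 2×gateway + 1×thumbnailer: memory 29, value 75
- 1×cache + 2×thumbnailer: memory 24, value 71
- 1×gateway + 1×cache + 1×thumbnailer: memory 22, value 65
- 2×gateway + 1×cache: memory 20, value 59
Best: 75 rps.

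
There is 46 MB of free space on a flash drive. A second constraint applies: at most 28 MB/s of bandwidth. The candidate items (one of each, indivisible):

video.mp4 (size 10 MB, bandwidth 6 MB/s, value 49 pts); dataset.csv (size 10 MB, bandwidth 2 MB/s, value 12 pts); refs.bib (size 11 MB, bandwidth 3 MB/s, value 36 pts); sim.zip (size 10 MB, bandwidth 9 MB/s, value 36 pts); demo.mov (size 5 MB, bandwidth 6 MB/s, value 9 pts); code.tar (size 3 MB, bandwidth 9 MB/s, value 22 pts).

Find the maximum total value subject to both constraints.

143 pts

Feasible sets respecting both limits:
- video.mp4+refs.bib+sim.zip+code.tar: size 34, bandwidth 27, value 143
- video.mp4+dataset.csv+refs.bib+sim.zip+demo.mov: size 46, bandwidth 26, value 142
- video.mp4+dataset.csv+refs.bib+sim.zip: size 41, bandwidth 20, value 133
Best: 143 pts.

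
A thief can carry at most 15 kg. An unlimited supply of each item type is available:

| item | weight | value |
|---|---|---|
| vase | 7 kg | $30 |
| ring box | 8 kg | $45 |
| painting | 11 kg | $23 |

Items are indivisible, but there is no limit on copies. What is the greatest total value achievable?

$75

Best value-per-unit is ring box at 45/8; filling with it alone gives 1×45 = 45.
Optimal mix: 1×vase + 1×ring box → weight 15, value 75.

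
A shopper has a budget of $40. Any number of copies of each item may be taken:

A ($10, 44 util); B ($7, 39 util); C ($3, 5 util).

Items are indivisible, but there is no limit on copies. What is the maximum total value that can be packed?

Best value-per-unit is B at 39/7; filling with it alone gives 5×39 = 195.
Optimal mix: 1×A + 4×B → cost 38, value 200.

200 util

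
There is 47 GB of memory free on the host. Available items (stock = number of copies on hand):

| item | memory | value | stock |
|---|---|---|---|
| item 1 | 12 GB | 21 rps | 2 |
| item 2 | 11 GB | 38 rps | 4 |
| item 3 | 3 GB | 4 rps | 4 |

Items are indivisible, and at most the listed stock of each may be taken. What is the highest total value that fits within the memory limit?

156 rps

Top feasible selections:
- 4×item 2 + 1×item 3: memory 47, value 156
- 4×item 2: memory 44, value 152
- 1×item 1 + 3×item 2: memory 45, value 135
- 3×item 2 + 4×item 3: memory 45, value 130
Best: 156 rps.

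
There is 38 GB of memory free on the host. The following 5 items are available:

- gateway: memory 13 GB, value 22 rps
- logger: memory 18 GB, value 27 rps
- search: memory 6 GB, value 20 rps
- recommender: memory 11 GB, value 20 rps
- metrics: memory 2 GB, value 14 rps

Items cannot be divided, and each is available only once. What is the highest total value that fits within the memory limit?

81 rps

Check high-value combinations within 38 GB:
- logger+search+recommender+metrics: memory 18+6+11+2=37, value 27+20+20+14=81
- gateway+search+recommender+metrics: memory 13+6+11+2=32, value 22+20+20+14=76
- gateway+logger+search: memory 13+18+6=37, value 22+27+20=69
- logger+search+recommender: memory 18+6+11=35, value 27+20+20=67
Best: 81 rps.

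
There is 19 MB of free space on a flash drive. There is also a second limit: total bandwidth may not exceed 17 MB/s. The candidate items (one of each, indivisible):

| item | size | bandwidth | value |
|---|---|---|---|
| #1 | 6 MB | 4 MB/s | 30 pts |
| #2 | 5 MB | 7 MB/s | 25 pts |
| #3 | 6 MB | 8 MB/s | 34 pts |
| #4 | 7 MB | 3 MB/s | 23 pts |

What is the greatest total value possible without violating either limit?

87 pts

Feasible sets respecting both limits:
- #1+#3+#4: size 19, bandwidth 15, value 87
- #1+#2+#4: size 18, bandwidth 14, value 78
- #1+#3: size 12, bandwidth 12, value 64
Best: 87 pts.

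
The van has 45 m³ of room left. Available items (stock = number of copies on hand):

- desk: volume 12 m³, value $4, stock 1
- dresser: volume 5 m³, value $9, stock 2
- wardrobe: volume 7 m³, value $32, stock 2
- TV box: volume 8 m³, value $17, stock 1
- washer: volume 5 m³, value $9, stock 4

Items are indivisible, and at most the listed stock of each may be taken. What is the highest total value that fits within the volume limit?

$118

Best selections within volume 45 and stock limits:
- 2×dresser + 2×wardrobe + 4×washer: volume 44, value 118
- 2×wardrobe + 1×TV box + 4×washer: volume 42, value 117
- 1×dresser + 2×wardrobe + 1×TV box + 3×washer: volume 42, value 117
Best: $118.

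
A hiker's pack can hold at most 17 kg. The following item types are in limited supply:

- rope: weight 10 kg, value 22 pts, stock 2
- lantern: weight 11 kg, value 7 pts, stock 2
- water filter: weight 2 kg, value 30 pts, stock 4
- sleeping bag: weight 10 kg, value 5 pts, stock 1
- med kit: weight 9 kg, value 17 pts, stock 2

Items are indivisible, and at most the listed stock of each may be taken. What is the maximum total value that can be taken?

Best selections within weight 17 and stock limits:
- 4×water filter + 1×med kit: weight 17, value 137
- 4×water filter: weight 8, value 120
Best: 137 pts.

137 pts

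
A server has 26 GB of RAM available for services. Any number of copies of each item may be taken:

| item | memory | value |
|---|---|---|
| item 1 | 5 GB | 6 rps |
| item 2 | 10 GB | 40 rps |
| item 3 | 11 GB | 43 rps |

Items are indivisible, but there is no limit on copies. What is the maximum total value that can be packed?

Best value-per-unit is item 2 at 40/10; filling with it alone gives 2×40 = 80.
Optimal mix: 1×item 1 + 1×item 2 + 1×item 3 → memory 26, value 89.

89 rps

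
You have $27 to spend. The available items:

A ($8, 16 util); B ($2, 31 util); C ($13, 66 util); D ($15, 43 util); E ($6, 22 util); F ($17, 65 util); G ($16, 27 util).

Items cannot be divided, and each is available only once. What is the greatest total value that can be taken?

119 util

Check high-value combinations within $27:
- B+C+E: cost 2+13+6=21, value 31+66+22=119
- B+E+F: cost 2+6+17=25, value 31+22+65=118
- A+B+C: cost 8+2+13=23, value 16+31+66=113
Best: 119 util.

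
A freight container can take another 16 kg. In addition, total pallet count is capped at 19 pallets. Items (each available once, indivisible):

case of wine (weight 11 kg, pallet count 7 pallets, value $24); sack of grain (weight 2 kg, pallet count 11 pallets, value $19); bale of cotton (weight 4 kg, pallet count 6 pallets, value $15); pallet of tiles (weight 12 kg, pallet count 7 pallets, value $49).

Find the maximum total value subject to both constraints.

Feasible sets respecting both limits:
- sack of grain+pallet of tiles: weight 14, pallet count 18, value 68
- bale of cotton+pallet of tiles: weight 16, pallet count 13, value 64
- pallet of tiles: weight 12, pallet count 7, value 49
Best: $68.

$68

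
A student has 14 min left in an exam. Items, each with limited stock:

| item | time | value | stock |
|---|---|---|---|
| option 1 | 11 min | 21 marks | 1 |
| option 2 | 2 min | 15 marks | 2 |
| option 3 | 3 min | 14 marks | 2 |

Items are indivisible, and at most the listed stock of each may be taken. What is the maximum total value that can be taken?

Best selections within time 14 and stock limits:
- 2×option 2 + 2×option 3: time 10, value 58
- 2×option 2 + 1×option 3: time 7, value 44
- 1×option 2 + 2×option 3: time 8, value 43
- 1×option 1 + 1×option 2: time 13, value 36
Best: 58 marks.

58 marks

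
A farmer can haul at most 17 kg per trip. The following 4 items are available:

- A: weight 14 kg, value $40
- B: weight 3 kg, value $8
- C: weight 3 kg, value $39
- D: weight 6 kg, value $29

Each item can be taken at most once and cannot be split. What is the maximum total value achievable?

$79

This is a 0/1 knapsack; check combinations near the capacity.
- A+C: weight 14+3=17, value 40+39=79
- B+C+D: weight 3+3+6=12, value 8+39+29=76
- C+D: weight 3+6=9, value 39+29=68
Best: $79.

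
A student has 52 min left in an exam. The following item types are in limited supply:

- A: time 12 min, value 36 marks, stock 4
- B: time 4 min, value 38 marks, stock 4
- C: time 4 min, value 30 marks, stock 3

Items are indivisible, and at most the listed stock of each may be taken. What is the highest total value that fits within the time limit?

Best selections within time 52 and stock limits:
- 2×A + 4×B + 3×C: time 52, value 314
- 2×A + 4×B + 2×C: time 48, value 284
- 1×A + 4×B + 3×C: time 40, value 278
- 2×A + 3×B + 3×C: time 48, value 276
Best: 314 marks.

314 marks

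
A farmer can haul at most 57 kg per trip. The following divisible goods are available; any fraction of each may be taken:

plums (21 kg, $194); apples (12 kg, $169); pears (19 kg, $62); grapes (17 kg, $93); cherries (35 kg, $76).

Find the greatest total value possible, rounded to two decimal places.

478.84

Take in order of value per unit:
- apples (169/12 per unit): all 12 → value 169, running total 169.00
- plums (194/21 per unit): all 21 → value 194, running total 363.00
- grapes (93/17 per unit): all 17 → value 93, running total 456.00
- pears (62/19 per unit): 7 of 19 → value 7×62/19 = 22.8421, running total 478.84
Total 478.84.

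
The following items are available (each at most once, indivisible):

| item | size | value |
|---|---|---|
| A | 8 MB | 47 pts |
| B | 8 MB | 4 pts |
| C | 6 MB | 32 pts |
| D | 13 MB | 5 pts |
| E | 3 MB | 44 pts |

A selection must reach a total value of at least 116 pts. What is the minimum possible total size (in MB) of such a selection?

17

Subsets with value ≥ 116, sorted by total size:
- A+C+E: size 17, value 123
- A+B+C+E: size 25, value 127
- A+C+D+E: size 30, value 128
Minimum size: 17 MB.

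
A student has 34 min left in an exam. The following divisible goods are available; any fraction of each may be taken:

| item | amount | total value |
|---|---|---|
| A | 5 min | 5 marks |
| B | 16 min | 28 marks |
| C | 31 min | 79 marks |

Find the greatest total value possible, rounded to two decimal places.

84.25

Take in order of value per unit:
- C (79/31 per unit): all 31 → value 79, running total 79.00
- B (28/16 per unit): 3 of 16 → value 3×28/16 = 5.2500, running total 84.25
Total 84.25.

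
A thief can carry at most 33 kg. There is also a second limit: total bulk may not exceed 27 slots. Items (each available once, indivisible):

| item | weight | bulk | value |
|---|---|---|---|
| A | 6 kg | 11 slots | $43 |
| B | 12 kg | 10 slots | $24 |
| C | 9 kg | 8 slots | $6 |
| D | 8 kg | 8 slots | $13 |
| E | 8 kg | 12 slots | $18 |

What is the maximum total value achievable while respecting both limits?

$67

Feasible sets respecting both limits:
- A+B: weight 18, bulk 21, value 67
- A+C+D: weight 23, bulk 27, value 62
- A+E: weight 14, bulk 23, value 61
- A+D: weight 14, bulk 19, value 56
Best: $67.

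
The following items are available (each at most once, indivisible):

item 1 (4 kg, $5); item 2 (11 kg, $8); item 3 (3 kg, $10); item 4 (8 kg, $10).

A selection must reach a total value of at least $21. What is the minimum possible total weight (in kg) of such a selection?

Subsets with value ≥ 21, sorted by total weight:
- item 1+item 3+item 4: weight 15, value 25
- item 1+item 2+item 3: weight 18, value 23
- item 2+item 3+item 4: weight 22, value 28
Minimum weight: 15 kg.

15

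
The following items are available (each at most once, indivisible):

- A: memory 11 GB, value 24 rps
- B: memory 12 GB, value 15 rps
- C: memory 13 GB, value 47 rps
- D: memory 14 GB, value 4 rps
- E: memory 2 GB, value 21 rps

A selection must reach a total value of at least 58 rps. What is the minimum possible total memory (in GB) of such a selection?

Subsets with value ≥ 58, sorted by total memory:
- C+E: memory 15, value 68
- A+C: memory 24, value 71
- B+C: memory 25, value 62
Minimum memory: 15 GB.

15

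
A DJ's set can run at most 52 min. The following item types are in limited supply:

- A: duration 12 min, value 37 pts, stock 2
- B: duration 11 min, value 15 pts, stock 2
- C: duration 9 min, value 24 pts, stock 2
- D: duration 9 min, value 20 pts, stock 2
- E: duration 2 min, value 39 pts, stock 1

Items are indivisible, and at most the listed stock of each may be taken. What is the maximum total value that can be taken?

Best selections within duration 52 and stock limits:
- 1×A + 2×C + 2×D + 1×E: duration 50, value 164
- 2×A + 2×C + 1×E: duration 44, value 161
Best: 164 pts.

164 pts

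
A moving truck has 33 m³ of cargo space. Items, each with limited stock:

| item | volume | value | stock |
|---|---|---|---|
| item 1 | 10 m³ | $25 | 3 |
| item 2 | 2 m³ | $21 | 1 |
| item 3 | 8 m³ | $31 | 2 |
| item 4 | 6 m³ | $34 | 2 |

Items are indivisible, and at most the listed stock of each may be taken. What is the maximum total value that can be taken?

Best selections within volume 33 and stock limits:
- 1×item 2 + 2×item 3 + 2×item 4: volume 30, value 151
- 1×item 1 + 1×item 2 + 1×item 3 + 2×item 4: volume 32, value 145
- 2×item 3 + 2×item 4: volume 28, value 130
- 1×item 1 + 1×item 3 + 2×item 4: volume 30, value 124
Best: $151.

$151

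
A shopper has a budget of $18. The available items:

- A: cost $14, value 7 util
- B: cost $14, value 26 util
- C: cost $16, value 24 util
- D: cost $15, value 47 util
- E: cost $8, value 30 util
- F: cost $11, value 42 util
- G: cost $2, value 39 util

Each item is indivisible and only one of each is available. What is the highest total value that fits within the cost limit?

This is a 0/1 knapsack; check combinations near the capacity.
- D+G: cost 15+2=17, value 47+39=86
- F+G: cost 11+2=13, value 42+39=81
- E+G: cost 8+2=10, value 30+39=69
- B+G: cost 14+2=16, value 26+39=65
- C+G: cost 16+2=18, value 24+39=63
Best: 86 util.

86 util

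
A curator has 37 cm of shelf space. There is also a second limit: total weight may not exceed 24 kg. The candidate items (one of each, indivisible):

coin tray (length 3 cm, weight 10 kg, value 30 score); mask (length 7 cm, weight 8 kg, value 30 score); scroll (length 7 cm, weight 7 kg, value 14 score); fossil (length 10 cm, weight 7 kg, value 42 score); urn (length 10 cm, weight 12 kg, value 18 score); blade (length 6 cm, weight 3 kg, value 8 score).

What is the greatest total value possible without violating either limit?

Feasible sets respecting both limits:
- coin tray+scroll+fossil: length 20, weight 24, value 86
- mask+scroll+fossil: length 24, weight 22, value 86
- coin tray+fossil+blade: length 19, weight 20, value 80
Best: 86 score.

86 score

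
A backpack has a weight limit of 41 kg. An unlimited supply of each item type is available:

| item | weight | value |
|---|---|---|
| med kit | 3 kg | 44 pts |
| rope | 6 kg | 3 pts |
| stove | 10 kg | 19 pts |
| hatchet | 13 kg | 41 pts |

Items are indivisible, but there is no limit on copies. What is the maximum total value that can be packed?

Best value-per-unit is med kit at 44/3, and filling with it alone uses weight 13×3=39. No mix of the others beats 13×44 = 572.

572 pts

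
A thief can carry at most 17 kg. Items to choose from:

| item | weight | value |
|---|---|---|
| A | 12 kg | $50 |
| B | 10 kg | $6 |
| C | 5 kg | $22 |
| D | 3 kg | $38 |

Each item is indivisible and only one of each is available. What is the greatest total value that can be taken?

$88

Check high-value combinations within 17 kg:
- A+D: weight 12+3=15, value 50+38=88
- A+C: weight 12+5=17, value 50+22=72
- C+D: weight 5+3=8, value 22+38=60
- A: weight 12, value 50
- B+D: weight 10+3=13, value 6+38=44
Best: $88.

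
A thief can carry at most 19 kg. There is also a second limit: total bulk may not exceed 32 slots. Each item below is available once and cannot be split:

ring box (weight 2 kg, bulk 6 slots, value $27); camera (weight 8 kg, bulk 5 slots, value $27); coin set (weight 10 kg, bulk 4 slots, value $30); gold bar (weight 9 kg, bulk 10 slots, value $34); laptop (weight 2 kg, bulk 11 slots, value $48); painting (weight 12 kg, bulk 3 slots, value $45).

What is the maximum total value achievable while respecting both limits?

Feasible sets respecting both limits:
- ring box+laptop+painting: weight 16, bulk 20, value 120
- ring box+gold bar+laptop: weight 13, bulk 27, value 109
- camera+gold bar+laptop: weight 19, bulk 26, value 109
Best: $120.

$120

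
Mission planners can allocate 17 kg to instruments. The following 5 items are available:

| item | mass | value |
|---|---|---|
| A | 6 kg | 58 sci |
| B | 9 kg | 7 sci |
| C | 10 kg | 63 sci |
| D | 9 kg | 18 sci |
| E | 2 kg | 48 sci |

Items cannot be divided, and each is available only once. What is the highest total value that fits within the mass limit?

124 sci

This is a 0/1 knapsack; check combinations near the capacity.
- A+D+E: mass 6+9+2=17, value 58+18+48=124
- A+C: mass 6+10=16, value 58+63=121
- A+B+E: mass 6+9+2=17, value 58+7+48=113
- C+E: mass 10+2=12, value 63+48=111
Best: 124 sci.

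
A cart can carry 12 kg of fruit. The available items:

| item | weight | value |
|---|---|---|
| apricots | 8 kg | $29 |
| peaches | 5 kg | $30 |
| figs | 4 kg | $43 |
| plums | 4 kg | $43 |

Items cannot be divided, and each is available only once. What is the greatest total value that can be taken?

This is a 0/1 knapsack; check combinations near the capacity.
- figs+plums: weight 4+4=8, value 43+43=86
- peaches+figs: weight 5+4=9, value 30+43=73
- peaches+plums: weight 5+4=9, value 30+43=73
- apricots+figs: weight 8+4=12, value 29+43=72
- apricots+plums: weight 8+4=12, value 29+43=72
Best: $86.

$86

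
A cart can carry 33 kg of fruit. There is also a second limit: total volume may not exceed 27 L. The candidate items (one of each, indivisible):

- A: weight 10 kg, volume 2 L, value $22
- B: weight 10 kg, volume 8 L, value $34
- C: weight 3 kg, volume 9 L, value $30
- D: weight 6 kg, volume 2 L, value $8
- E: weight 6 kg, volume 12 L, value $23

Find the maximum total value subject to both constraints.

Feasible sets respecting both limits:
- A+B+C+D: weight 29, volume 21, value 94
- A+B+D+E: weight 32, volume 24, value 87
- A+B+C: weight 23, volume 19, value 86
- A+C+D+E: weight 25, volume 25, value 83
Best: $94.

$94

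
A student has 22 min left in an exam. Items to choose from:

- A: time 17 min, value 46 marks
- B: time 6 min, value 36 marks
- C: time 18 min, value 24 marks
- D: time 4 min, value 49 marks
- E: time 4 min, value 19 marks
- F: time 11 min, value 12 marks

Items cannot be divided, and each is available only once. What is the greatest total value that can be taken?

Check high-value combinations within 22 min:
- B+D+E: time 6+4+4=14, value 36+49+19=104
- B+D+F: time 6+4+11=21, value 36+49+12=97
- A+D: time 17+4=21, value 46+49=95
- B+D: time 6+4=10, value 36+49=85
- D+E+F: time 4+4+11=19, value 49+19+12=80
Best: 104 marks.

104 marks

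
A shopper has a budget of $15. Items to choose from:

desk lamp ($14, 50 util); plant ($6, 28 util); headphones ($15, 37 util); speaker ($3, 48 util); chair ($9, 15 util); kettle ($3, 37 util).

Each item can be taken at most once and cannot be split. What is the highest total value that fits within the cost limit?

113 util

Check high-value combinations within $15:
- plant+speaker+kettle: cost 6+3+3=12, value 28+48+37=113
- speaker+chair+kettle: cost 3+9+3=15, value 48+15+37=100
- speaker+kettle: cost 3+3=6, value 48+37=85
- plant+speaker: cost 6+3=9, value 28+48=76
- plant+kettle: cost 6+3=9, value 28+37=65
Best: 113 util.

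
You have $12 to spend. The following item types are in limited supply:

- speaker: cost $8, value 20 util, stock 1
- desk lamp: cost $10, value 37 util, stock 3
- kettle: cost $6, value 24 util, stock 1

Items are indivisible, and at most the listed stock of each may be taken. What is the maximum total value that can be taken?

Top feasible selections:
- 1×desk lamp: cost 10, value 37
- 1×kettle: cost 6, value 24
Best: 37 util.

37 util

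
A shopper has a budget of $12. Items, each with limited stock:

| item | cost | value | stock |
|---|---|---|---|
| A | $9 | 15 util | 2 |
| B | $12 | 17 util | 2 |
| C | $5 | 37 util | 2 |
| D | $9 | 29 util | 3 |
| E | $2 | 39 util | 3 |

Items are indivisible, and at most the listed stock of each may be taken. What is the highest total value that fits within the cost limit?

Best selections within cost 12 and stock limits:
- 1×C + 3×E: cost 11, value 154
- 3×E: cost 6, value 117
- 1×C + 2×E: cost 9, value 115
Best: 154 util.

154 util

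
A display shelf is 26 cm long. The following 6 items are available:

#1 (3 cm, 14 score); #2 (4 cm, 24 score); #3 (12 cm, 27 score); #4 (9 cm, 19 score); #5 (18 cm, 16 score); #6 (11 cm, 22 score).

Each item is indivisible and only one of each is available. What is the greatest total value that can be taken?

70 score

Check high-value combinations within 26 cm:
- #2+#3+#4: length 4+12+9=25, value 24+27+19=70
- #1+#2+#3: length 3+4+12=19, value 14+24+27=65
- #2+#4+#6: length 4+9+11=24, value 24+19+22=65
Best: 70 score.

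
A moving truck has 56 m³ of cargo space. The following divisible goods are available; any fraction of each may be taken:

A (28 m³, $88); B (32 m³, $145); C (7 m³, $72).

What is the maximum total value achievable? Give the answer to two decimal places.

Take in order of value per unit:
- C (72/7 per unit): all 7 → value 72, running total 72.00
- B (145/32 per unit): all 32 → value 145, running total 217.00
- A (88/28 per unit): 17 of 28 → value 17×88/28 = 53.4286, running total 270.43
Total 270.43.

270.43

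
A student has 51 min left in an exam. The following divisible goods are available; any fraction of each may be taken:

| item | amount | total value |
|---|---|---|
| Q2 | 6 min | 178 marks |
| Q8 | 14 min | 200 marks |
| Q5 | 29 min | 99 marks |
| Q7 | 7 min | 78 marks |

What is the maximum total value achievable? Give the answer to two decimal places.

537.93

Take in order of value per unit:
- Q2 (178/6 per unit): all 6 → value 178, running total 178.00
- Q8 (200/14 per unit): all 14 → value 200, running total 378.00
- Q7 (78/7 per unit): all 7 → value 78, running total 456.00
- Q5 (99/29 per unit): 24 of 29 → value 24×99/29 = 81.9310, running total 537.93
Total 537.93.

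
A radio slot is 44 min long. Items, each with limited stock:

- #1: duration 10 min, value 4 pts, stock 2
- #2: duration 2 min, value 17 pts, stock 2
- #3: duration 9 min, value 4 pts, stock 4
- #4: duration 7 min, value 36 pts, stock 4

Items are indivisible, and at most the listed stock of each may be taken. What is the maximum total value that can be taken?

Top feasible selections:
- 2×#2 + 1×#3 + 4×#4: duration 41, value 182
- 1×#1 + 2×#2 + 4×#4: duration 42, value 182
- 2×#2 + 4×#4: duration 32, value 178
Best: 182 pts.

182 pts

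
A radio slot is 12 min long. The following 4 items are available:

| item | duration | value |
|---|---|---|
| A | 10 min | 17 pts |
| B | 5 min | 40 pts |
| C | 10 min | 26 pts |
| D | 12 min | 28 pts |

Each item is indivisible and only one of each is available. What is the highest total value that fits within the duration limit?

40 pts

Check high-value combinations within 12 min:
- B: duration 5, value 40
- D: duration 12, value 28
- C: duration 10, value 26
- A: duration 10, value 17
Best: 40 pts.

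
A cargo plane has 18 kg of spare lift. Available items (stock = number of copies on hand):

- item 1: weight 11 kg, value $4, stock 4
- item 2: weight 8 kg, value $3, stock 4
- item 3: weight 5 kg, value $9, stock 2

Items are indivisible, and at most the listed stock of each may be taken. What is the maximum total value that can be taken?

Top feasible selections:
- 1×item 2 + 2×item 3: weight 18, value 21
- 2×item 3: weight 10, value 18
Best: $21.

$21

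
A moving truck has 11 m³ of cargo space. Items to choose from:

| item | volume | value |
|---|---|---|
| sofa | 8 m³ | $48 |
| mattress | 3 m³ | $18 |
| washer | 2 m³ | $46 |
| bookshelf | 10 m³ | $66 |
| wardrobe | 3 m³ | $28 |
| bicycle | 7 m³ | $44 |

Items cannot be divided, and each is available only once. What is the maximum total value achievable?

$94

Check high-value combinations within 11 m³:
- sofa+washer: volume 8+2=10, value 48+46=94
- mattress+washer+wardrobe: volume 3+2+3=8, value 18+46+28=92
- washer+bicycle: volume 2+7=9, value 46+44=90
Best: $94.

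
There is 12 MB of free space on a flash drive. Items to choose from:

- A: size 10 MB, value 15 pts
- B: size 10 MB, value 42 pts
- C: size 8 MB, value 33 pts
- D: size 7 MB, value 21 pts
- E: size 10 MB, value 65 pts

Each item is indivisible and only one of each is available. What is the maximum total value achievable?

Check high-value combinations within 12 MB:
- E: size 10, value 65
- B: size 10, value 42
- C: size 8, value 33
Best: 65 pts.

65 pts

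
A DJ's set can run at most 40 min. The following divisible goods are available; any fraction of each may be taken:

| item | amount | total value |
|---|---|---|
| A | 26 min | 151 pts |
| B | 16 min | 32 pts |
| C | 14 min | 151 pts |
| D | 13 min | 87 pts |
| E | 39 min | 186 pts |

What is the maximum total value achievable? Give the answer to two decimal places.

313.50

Take in order of value per unit:
- C (151/14 per unit): all 14 → value 151, running total 151.00
- D (87/13 per unit): all 13 → value 87, running total 238.00
- A (151/26 per unit): 13 of 26 → value 13×151/26 = 75.5000, running total 313.50
Total 313.50.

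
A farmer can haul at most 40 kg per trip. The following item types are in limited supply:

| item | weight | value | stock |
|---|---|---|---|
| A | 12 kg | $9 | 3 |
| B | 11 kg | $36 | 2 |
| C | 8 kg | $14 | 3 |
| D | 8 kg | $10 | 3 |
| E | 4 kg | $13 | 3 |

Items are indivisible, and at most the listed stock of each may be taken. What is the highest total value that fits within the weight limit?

Best selections within weight 40 and stock limits:
- 2×B + 1×C + 2×E: weight 38, value 112
- 2×B + 3×E: weight 34, value 111
- 2×B + 1×D + 2×E: weight 38, value 108
- 1×B + 2×C + 3×E: weight 39, value 103
Best: $112.

$112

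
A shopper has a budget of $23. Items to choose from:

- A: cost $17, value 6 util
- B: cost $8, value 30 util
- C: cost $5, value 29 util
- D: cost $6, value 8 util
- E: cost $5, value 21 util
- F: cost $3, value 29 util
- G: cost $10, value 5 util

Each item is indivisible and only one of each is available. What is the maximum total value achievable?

109 util

Check high-value combinations within $23:
- B+C+E+F: cost 8+5+5+3=21, value 30+29+21+29=109
- B+C+D+F: cost 8+5+6+3=22, value 30+29+8+29=96
- B+C+F: cost 8+5+3=16, value 30+29+29=88
Best: 109 util.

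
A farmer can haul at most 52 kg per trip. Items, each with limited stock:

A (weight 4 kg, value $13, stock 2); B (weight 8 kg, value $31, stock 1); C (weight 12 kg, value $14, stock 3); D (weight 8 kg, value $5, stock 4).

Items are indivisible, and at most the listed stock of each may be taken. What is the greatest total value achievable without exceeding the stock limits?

Top feasible selections:
- 2×A + 1×B + 3×C: weight 52, value 99
- 2×A + 1×B + 2×C + 1×D: weight 48, value 90
- 1×A + 1×B + 3×C: weight 48, value 86
Best: $99.

$99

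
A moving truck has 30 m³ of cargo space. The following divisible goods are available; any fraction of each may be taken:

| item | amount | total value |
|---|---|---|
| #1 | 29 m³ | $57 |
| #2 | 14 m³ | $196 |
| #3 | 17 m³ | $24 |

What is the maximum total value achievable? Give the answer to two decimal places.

227.45

Take in order of value per unit:
- #2 (196/14 per unit): all 14 → value 196, running total 196.00
- #1 (57/29 per unit): 16 of 29 → value 16×57/29 = 31.4483, running total 227.45
Total 227.45.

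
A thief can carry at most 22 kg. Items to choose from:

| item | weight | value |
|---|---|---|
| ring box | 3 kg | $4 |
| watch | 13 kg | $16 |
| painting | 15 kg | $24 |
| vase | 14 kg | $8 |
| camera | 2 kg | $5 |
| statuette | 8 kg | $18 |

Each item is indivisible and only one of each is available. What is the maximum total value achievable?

$34

This is a 0/1 knapsack; check combinations near the capacity.
- watch+statuette: weight 13+8=21, value 16+18=34
- ring box+painting+camera: weight 3+15+2=20, value 4+24+5=33
- painting+camera: weight 15+2=17, value 24+5=29
Best: $34.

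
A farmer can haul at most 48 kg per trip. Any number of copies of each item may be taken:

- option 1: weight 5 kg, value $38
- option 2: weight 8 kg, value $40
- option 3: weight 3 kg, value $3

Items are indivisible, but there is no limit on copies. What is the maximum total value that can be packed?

Best value-per-unit is option 1 at 38/5; filling with it alone gives 9×38 = 342.
Optimal mix: 9×option 1 + 1×option 3 → weight 48, value 345.

$345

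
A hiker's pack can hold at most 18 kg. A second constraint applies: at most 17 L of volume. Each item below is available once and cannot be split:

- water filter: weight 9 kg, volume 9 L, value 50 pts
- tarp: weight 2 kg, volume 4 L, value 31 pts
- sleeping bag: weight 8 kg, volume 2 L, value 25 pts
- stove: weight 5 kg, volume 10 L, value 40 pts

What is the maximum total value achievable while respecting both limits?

96 pts

Feasible sets respecting both limits:
- tarp+sleeping bag+stove: weight 15, volume 16, value 96
- water filter+tarp: weight 11, volume 13, value 81
- water filter+sleeping bag: weight 17, volume 11, value 75
- tarp+stove: weight 7, volume 14, value 71
Best: 96 pts.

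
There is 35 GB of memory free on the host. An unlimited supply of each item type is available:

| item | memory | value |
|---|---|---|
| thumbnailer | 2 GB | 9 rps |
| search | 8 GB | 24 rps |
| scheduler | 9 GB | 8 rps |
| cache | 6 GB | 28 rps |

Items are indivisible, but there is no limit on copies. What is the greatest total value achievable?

Best value-per-unit is cache at 28/6; filling with it alone gives 5×28 = 140.
Optimal mix: 2×thumbnailer + 5×cache → memory 34, value 158.

158 rps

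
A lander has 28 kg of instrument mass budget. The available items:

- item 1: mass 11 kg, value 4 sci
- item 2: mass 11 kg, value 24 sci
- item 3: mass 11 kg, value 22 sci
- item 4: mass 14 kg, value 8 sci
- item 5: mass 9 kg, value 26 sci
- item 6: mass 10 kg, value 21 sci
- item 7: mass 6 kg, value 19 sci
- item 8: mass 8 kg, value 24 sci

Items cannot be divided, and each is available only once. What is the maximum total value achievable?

This is a 0/1 knapsack; check combinations near the capacity.
- item 2+item 5+item 8: mass 11+9+8=28, value 24+26+24=74
- item 3+item 5+item 8: mass 11+9+8=28, value 22+26+24=72
- item 5+item 6+item 8: mass 9+10+8=27, value 26+21+24=71
- item 5+item 7+item 8: mass 9+6+8=23, value 26+19+24=69
- item 2+item 5+item 7: mass 11+9+6=26, value 24+26+19=69
Best: 74 sci.

74 sci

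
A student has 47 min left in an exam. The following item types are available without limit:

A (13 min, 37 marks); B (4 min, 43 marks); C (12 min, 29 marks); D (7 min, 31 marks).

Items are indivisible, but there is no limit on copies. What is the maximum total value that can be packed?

Best value-per-unit is B at 43/4, and filling with it alone uses time 11×4=44. No mix of the others beats 11×43 = 473.

473 marks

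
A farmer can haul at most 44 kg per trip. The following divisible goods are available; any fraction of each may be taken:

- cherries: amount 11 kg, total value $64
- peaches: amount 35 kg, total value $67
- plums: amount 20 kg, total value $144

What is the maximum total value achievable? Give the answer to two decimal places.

Take in order of value per unit:
- plums (144/20 per unit): all 20 → value 144, running total 144.00
- cherries (64/11 per unit): all 11 → value 64, running total 208.00
- peaches (67/35 per unit): 13 of 35 → value 13×67/35 = 24.8857, running total 232.89
Total 232.89.

232.89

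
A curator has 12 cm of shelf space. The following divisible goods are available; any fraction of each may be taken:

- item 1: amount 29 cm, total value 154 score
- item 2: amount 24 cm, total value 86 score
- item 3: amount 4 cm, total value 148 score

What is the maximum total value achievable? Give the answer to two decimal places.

Take in order of value per unit:
- item 3 (148/4 per unit): all 4 → value 148, running total 148.00
- item 1 (154/29 per unit): 8 of 29 → value 8×154/29 = 42.4828, running total 190.48
Total 190.48.

190.48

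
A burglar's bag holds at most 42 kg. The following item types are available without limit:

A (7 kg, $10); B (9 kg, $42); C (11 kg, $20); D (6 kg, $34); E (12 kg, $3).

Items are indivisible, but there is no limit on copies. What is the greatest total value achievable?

Best value-per-unit is D at 34/6, and filling with it alone uses weight 7×6=42. No mix of the others beats 7×34 = 238.

$238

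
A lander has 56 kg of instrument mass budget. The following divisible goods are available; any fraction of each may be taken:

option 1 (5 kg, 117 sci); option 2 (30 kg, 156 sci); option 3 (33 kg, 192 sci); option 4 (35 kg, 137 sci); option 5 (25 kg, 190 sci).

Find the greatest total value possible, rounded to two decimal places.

458.27

Take in order of value per unit:
- option 1 (117/5 per unit): all 5 → value 117, running total 117.00
- option 5 (190/25 per unit): all 25 → value 190, running total 307.00
- option 3 (192/33 per unit): 26 of 33 → value 26×192/33 = 151.2727, running total 458.27
Total 458.27.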